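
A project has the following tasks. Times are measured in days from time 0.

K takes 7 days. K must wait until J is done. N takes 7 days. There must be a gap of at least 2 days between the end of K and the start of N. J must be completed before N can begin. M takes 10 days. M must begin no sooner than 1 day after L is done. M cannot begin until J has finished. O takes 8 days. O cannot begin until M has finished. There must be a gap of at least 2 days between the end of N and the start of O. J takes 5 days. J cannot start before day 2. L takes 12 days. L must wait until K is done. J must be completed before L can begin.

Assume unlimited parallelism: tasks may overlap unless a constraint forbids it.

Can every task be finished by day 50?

Yes

After its own release at day 2, J can start at day 2 and finishes at day 7.
After J (finishes day 7), K can start at day 7 and finishes at day 14.
N has to wait for K (finishes day 14, plus 2-day gap → day 16); J (finishes day 7). The latest of these is day 16, so N runs day 16 to 16 + 7 = day 23.
For L: K (finishes day 14); J (finishes day 7). Taking the maximum gives a start of day 14, and it finishes at 14 + 12 = day 26.
M cannot start until L (finishes day 26, plus 1-day gap → day 27); J (finishes day 7). The controlling bound is day 27, so M finishes at 27 + 10 = day 37.
O cannot start until M (finishes day 37); N (finishes day 23, plus 2-day gap → day 25). The controlling bound is day 37, so O finishes at 37 + 8 = day 45.
Every task is finished by day 45, which is no later than the deadline of 50, so the schedule is feasible.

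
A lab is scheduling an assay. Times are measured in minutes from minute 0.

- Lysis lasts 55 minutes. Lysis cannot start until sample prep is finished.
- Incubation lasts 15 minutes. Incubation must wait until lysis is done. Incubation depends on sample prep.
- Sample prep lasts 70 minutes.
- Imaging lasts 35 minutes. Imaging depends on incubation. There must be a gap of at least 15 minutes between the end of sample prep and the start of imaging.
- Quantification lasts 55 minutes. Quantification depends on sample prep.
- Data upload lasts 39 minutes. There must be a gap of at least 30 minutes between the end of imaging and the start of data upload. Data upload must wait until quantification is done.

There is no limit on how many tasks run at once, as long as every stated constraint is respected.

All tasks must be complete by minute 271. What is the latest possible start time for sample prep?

To finish by minute 271, data upload (duration 39) must start no later than minute 232.
Imaging must finish before data upload (must start by minute 232, minus 30-minute gap → minute 202). With a 35-minute duration, imaging must start by 202 − 35 = minute 167.
Incubation feeds into imaging (must start by minute 167); so incubation must finish by minute 167 and therefore start by minute 152.
Lysis must finish before incubation (must start by minute 152). With a 55-minute duration, lysis must start by 152 − 55 = minute 97.
Quantification must finish before data upload (must start by minute 232). With a 55-minute duration, quantification must start by 232 − 55 = minute 177.
Sample prep has several dependents: lysis (must start by minute 97); incubation (must start by minute 152); imaging (must start by minute 167, minus 15-minute gap → minute 152); quantification (must start by minute 177). The earliest of those limits is minute 97, so sample prep must start by 97 − 70 = minute 27.

27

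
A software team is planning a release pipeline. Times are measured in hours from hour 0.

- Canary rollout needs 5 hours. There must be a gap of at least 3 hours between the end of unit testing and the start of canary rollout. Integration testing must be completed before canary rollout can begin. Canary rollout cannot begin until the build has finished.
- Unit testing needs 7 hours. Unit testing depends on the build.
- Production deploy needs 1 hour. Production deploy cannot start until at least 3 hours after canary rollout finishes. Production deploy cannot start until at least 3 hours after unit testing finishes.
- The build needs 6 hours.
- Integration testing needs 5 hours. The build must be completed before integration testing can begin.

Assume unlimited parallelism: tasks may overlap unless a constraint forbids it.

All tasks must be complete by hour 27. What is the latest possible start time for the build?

2

To finish by hour 27, production deploy (duration 1) must start no later than hour 26.
Canary rollout feeds into production deploy (must start by hour 26, minus 3-hour gap → hour 23); so canary rollout must finish by hour 23 and therefore start by hour 18.
Unit testing has several dependents: canary rollout (must start by hour 18, minus 3-hour gap → hour 15); production deploy (must start by hour 26, minus 3-hour gap → hour 23). The earliest of those limits is hour 15, so unit testing must start by 15 − 7 = hour 8.
Since canary rollout (must start by hour 18) depends on it, integration testing must finish by hour 18. Backing off its 5-hour duration gives a latest start of hour 13.
For the build: unit testing (must start by hour 8); integration testing (must start by hour 13); canary rollout (must start by hour 18). The most restrictive is hour 8; with a 6-hour duration, the build must start by hour 2.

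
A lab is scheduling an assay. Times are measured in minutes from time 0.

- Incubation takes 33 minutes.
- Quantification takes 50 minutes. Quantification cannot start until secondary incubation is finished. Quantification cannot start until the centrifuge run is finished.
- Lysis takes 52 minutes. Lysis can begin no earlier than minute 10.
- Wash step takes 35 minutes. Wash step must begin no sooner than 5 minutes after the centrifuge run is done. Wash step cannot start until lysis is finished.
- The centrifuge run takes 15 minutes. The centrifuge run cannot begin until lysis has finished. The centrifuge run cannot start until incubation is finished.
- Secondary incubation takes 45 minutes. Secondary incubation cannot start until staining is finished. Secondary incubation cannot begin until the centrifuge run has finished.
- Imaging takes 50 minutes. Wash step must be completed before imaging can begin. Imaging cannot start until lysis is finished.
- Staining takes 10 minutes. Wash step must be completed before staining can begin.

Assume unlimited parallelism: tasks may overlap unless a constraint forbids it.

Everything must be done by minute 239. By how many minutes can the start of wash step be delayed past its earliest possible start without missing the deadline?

17

Incubation has no prerequisites, so it starts at minute 0 and finishes at minute 33.
Lysis waits on its own release at minute 10, so it starts at minute 10 and finishes at 10 + 52 = minute 62.
The centrifuge run needs all of lysis (finishes minute 62); incubation (finishes minute 33). That puts its earliest start at minute 62; it finishes at 62 + 15 = minute 77.
Wash step needs all of the centrifuge run (finishes minute 77, plus 5-minute gap → minute 82); lysis (finishes minute 62). That puts its earliest start at minute 82; it finishes at 82 + 35 = minute 117.

Working backward from the deadline:
Nothing follows quantification; the deadline of minute 239 is its only limit. It must start by 239 − 50 = minute 189.
Secondary incubation must finish before quantification (must start by minute 189). With a 45-minute duration, secondary incubation must start by 189 − 45 = minute 144.
Since secondary incubation (must start by minute 144) depends on it, staining must finish by minute 144. Backing off its 10-minute duration gives a latest start of minute 134.
Nothing follows imaging; the deadline of minute 239 is its only limit. It must start by 239 − 50 = minute 189.
For wash step: staining (must start by minute 134); imaging (must start by minute 189). The most restrictive is minute 134; with a 35-minute duration, wash step must start by minute 99.
So wash step can start as early as minute 82 and as late as minute 99, giving 99 − 82 = 17 minutes of slack.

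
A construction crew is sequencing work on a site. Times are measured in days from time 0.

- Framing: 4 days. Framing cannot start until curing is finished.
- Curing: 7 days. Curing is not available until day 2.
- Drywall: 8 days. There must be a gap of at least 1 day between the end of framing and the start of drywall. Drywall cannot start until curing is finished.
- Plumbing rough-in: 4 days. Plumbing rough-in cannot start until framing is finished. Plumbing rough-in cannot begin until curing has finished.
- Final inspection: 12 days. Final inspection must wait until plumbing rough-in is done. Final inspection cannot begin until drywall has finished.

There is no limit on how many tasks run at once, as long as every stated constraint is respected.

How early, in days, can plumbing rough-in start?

Curing waits on its own release at day 2, so it starts at day 2 and finishes at 2 + 7 = day 9.
After curing (finishes day 9), framing can start at day 9 and finishes at day 13.
Plumbing rough-in waits on framing (finishes day 13); curing (finishes day 9). The latest of these is day 13, which is the earliest plumbing rough-in can start.

13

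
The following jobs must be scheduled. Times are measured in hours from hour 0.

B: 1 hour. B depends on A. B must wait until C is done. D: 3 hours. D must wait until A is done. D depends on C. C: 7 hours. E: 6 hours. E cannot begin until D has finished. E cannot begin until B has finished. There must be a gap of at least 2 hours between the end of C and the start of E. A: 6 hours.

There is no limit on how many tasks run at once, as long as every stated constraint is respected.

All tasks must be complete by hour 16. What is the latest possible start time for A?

1

Nothing follows E; the deadline of hour 16 is its only limit. It must start by 16 − 6 = hour 10.
B has to be done before E (must start by hour 10). That means finishing by hour 10, i.e. starting by 10 − 1 = hour 9.
D feeds into E (must start by hour 10); so D must finish by hour 10 and therefore start by hour 7.
For A: B (must start by hour 9); D (must start by hour 7). The most restrictive is hour 7; with a 6-hour duration, A must start by hour 1.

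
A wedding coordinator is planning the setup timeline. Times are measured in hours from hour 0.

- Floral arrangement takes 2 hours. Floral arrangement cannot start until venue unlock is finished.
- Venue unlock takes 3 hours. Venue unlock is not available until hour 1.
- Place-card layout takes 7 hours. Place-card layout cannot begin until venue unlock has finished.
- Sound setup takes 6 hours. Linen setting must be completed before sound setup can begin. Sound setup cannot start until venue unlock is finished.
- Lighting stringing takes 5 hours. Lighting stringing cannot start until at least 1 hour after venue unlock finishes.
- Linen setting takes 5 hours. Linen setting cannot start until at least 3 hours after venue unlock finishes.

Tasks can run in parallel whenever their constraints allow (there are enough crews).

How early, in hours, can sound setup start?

12

Venue unlock cannot begin until its own release at hour 1. It runs from hour 1 to 1 + 3 = hour 4.
Linen setting waits on venue unlock (finishes hour 4, plus 3-hour gap → hour 7), so it starts at hour 7 and finishes at 7 + 5 = hour 12.
Sound setup waits on linen setting (finishes hour 12); venue unlock (finishes hour 4). The latest of these is hour 12, which is the earliest sound setup can start.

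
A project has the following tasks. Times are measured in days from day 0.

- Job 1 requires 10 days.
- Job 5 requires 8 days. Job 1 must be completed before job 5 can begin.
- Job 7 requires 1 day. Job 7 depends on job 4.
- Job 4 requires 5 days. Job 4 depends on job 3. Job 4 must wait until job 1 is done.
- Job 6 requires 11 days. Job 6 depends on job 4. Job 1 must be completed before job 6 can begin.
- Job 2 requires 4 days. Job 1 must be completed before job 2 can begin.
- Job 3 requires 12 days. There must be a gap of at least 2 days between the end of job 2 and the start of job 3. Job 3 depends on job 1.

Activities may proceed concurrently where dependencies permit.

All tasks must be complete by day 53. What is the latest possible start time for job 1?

9

Job 6 must finish by day 53; it takes 11 days, so it must start by 53 − 11 = day 42.
Job 7 must finish by day 53; it takes 1 day, so it must start by 53 − 1 = day 52.
Job 4 has several dependents: job 6 (must start by day 42); job 7 (must start by day 52). The earliest of those limits is day 42, so job 4 must start by 42 − 5 = day 37.
Since job 4 (must start by day 37) depends on it, job 3 must finish by day 37. Backing off its 12-day duration gives a latest start of day 25.
Job 2 has to be done before job 3 (must start by day 25, minus 2-day gap → day 23). That means finishing by day 23, i.e. starting by 23 − 4 = day 19.
Job 5 must finish by day 53; it takes 8 days, so it must start by 53 − 8 = day 45.
Job 1 feeds job 2 (must start by day 19); job 3 (must start by day 25); job 4 (must start by day 37); job 5 (must start by day 45); job 6 (must start by day 42). Taking the minimum, job 1 must finish by day 19 and start by 19 − 10 = day 9.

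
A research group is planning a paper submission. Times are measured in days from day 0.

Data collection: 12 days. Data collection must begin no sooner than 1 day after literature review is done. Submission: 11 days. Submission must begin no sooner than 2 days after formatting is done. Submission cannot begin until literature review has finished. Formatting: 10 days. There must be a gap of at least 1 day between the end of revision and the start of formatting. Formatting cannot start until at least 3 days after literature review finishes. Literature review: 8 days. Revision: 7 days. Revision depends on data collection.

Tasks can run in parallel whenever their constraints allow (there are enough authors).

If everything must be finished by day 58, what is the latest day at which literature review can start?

6

Submission must finish by day 58; it takes 11 days, so it must start by 58 − 11 = day 47.
Formatting feeds into submission (must start by day 47, minus 2-day gap → day 45); so formatting must finish by day 45 and therefore start by day 35.
Since formatting (must start by day 35, minus 1-day gap → day 34) depends on it, revision must finish by day 34. Backing off its 7-day duration gives a latest start of day 27.
Data collection feeds into revision (must start by day 27); so data collection must finish by day 27 and therefore start by day 15.
Literature review feeds data collection (must start by day 15, minus 1-day gap → day 14); formatting (must start by day 35, minus 3-day gap → day 32); submission (must start by day 47). Taking the minimum, literature review must finish by day 14 and start by 14 − 8 = day 6.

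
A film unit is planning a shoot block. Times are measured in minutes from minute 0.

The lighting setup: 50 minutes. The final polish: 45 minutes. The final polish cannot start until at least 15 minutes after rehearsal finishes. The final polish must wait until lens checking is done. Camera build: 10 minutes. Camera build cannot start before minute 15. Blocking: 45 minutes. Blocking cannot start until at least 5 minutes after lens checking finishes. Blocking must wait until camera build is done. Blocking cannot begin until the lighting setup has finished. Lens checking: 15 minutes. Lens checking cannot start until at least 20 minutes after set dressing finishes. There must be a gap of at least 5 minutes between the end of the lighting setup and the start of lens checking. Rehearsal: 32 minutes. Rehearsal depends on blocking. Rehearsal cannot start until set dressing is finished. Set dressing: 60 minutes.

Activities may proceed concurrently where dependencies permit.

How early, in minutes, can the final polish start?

192

Camera build waits on its own release at minute 15, so it starts at minute 15 and finishes at 15 + 10 = minute 25.
The lighting setup has no prerequisites, so it starts at minute 0 and finishes at minute 50.
Set dressing can start immediately at minute 0; it finishes at minute 60.
Lens checking has to wait for set dressing (finishes minute 60, plus 20-minute gap → minute 80); the lighting setup (finishes minute 50, plus 5-minute gap → minute 55). The latest of these is minute 80, so lens checking runs minute 80 to 80 + 15 = minute 95.
Blocking cannot start until lens checking (finishes minute 95, plus 5-minute gap → minute 100); camera build (finishes minute 25); the lighting setup (finishes minute 50). The controlling bound is minute 100, so blocking finishes at 100 + 45 = minute 145.
For rehearsal: blocking (finishes minute 145); set dressing (finishes minute 60). Taking the maximum gives a start of minute 145, and it finishes at 145 + 32 = minute 177.
The final polish waits on rehearsal (finishes minute 177, plus 15-minute gap → minute 192); lens checking (finishes minute 95). The latest of these is minute 192, which is the earliest the final polish can start.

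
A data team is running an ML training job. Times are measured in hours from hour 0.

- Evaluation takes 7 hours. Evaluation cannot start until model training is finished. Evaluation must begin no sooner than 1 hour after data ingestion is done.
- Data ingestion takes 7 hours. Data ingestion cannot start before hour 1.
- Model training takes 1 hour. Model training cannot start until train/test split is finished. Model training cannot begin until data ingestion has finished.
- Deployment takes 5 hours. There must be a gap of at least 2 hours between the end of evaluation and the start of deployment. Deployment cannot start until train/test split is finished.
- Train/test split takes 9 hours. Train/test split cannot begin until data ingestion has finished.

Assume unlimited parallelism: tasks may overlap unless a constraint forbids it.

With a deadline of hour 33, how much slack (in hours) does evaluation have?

Data ingestion waits on its own release at hour 1, so it starts at hour 1 and finishes at 1 + 7 = hour 8.
Train/test split waits on data ingestion (finishes hour 8), so it starts at hour 8 and finishes at 8 + 9 = hour 17.
For model training: train/test split (finishes hour 17); data ingestion (finishes hour 8). Taking the maximum gives a start of hour 17, and it finishes at 17 + 1 = hour 18.
Evaluation cannot start until model training (finishes hour 18); data ingestion (finishes hour 8, plus 1-hour gap → hour 9). The controlling bound is hour 18, so evaluation finishes at 18 + 7 = hour 25.

Working backward from the deadline:
To finish by hour 33, deployment (duration 5) must start no later than hour 28.
Since deployment (must start by hour 28, minus 2-hour gap → hour 26) depends on it, evaluation must finish by hour 26. Backing off its 7-hour duration gives a latest start of hour 19.
So evaluation can start as early as hour 18 and as late as hour 19, giving 19 − 18 = 1 hour of slack.

1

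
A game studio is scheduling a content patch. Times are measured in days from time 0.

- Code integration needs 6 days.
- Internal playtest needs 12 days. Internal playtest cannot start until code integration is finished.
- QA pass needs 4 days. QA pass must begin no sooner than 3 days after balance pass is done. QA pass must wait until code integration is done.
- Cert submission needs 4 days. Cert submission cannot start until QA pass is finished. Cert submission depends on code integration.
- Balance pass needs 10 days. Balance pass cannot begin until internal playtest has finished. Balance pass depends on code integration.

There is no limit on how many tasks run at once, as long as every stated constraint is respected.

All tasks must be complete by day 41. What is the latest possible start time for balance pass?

20

Cert submission has no dependents, so it just needs to finish by day 41. Starting by 41 − 4 = day 37 achieves that.
QA pass has to be done before cert submission (must start by day 37). That means finishing by day 37, i.e. starting by 37 − 4 = day 33.
Balance pass feeds into QA pass (must start by day 33, minus 3-day gap → day 30); so balance pass must finish by day 30 and therefore start by day 20.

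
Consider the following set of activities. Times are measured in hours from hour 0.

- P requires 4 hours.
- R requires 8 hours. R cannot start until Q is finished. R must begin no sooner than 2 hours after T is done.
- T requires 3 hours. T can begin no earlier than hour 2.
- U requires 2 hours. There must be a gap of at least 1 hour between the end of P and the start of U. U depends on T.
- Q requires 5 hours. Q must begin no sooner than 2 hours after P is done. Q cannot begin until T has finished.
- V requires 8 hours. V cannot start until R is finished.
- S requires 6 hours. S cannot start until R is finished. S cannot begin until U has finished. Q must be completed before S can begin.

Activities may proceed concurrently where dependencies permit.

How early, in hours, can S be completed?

T waits on its own release at hour 2, so it starts at hour 2 and finishes at 2 + 3 = hour 5.
P has no prerequisites, so it starts at hour 0 and finishes at hour 4.
U needs all of P (finishes hour 4, plus 1-hour gap → hour 5); T (finishes hour 5). That puts its earliest start at hour 5; it finishes at 5 + 2 = hour 7.
Q needs all of P (finishes hour 4, plus 2-hour gap → hour 6); T (finishes hour 5). That puts its earliest start at hour 6; it finishes at 6 + 5 = hour 11.
For R: Q (finishes hour 11); T (finishes hour 5, plus 2-hour gap → hour 7). Taking the maximum gives a start of hour 11, and it finishes at 11 + 8 = hour 19.
For S: R (finishes hour 19); U (finishes hour 7); Q (finishes hour 11). Taking the maximum gives a start of hour 19, and it finishes at 19 + 6 = hour 25.

25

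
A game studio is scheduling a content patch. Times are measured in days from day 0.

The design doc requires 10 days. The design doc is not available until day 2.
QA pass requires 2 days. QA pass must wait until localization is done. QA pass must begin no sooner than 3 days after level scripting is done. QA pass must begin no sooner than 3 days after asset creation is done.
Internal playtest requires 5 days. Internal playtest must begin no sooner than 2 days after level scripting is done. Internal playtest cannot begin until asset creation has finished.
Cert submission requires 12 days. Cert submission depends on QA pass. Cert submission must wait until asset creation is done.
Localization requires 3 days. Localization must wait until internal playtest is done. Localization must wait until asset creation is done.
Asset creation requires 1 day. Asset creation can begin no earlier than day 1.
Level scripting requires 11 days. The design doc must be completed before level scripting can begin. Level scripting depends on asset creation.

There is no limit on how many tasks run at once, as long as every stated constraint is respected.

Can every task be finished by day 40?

Asset creation waits on its own release at day 1, so it starts at day 1 and finishes at 1 + 1 = day 2.
The design doc waits on its own release at day 2, so it starts at day 2 and finishes at 2 + 10 = day 12.
Level scripting needs all of the design doc (finishes day 12); asset creation (finishes day 2). That puts its earliest start at day 12; it finishes at 12 + 11 = day 23.
Internal playtest cannot start until level scripting (finishes day 23, plus 2-day gap → day 25); asset creation (finishes day 2). The controlling bound is day 25, so internal playtest finishes at 25 + 5 = day 30.
Localization needs all of internal playtest (finishes day 30); asset creation (finishes day 2). That puts its earliest start at day 30; it finishes at 30 + 3 = day 33.
QA pass cannot start until localization (finishes day 33); level scripting (finishes day 23, plus 3-day gap → day 26); asset creation (finishes day 2, plus 3-day gap → day 5). The controlling bound is day 33, so QA pass finishes at 33 + 2 = day 35.
Cert submission needs all of QA pass (finishes day 35); asset creation (finishes day 2). That puts its earliest start at day 35; it finishes at 35 + 12 = day 47.
The earliest everything can be done is day 47, which is after the deadline of 40, so it is not possible.

No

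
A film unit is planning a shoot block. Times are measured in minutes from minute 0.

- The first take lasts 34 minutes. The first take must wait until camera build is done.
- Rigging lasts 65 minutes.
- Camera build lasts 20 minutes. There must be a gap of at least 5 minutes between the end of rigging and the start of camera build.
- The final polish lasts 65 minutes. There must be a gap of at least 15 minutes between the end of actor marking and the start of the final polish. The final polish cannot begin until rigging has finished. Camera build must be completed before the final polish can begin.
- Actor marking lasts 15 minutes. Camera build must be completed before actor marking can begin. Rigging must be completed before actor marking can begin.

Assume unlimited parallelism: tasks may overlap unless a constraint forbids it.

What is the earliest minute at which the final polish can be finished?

Rigging has no prerequisites, so it starts at minute 0 and finishes at minute 65.
Camera build cannot begin until rigging (finishes minute 65, plus 5-minute gap → minute 70). It runs from minute 70 to 70 + 20 = minute 90.
Actor marking cannot start until camera build (finishes minute 90); rigging (finishes minute 65). The controlling bound is minute 90, so actor marking finishes at 90 + 15 = minute 105.
For the final polish: actor marking (finishes minute 105, plus 15-minute gap → minute 120); rigging (finishes minute 65); camera build (finishes minute 90). Taking the maximum gives a start of minute 120, and it finishes at 120 + 65 = minute 185.

185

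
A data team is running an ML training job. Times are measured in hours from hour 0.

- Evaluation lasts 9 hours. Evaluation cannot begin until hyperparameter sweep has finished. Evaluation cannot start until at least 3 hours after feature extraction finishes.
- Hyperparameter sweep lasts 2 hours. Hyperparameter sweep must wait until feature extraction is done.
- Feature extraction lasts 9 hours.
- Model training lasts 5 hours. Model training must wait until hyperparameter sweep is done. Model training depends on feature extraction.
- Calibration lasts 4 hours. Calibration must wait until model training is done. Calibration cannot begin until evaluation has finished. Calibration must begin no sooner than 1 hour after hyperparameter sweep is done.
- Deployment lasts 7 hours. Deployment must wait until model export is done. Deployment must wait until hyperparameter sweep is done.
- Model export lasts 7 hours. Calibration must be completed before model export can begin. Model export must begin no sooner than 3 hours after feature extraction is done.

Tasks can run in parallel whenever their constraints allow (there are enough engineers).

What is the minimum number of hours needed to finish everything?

Feature extraction can start immediately at hour 0; it finishes at hour 9.
After feature extraction (finishes hour 9), hyperparameter sweep can start at hour 9 and finishes at hour 11.
Evaluation has to wait for hyperparameter sweep (finishes hour 11); feature extraction (finishes hour 9, plus 3-hour gap → hour 12). The latest of these is hour 12, so evaluation runs hour 12 to 12 + 9 = hour 21.
Model training has to wait for hyperparameter sweep (finishes hour 11); feature extraction (finishes hour 9). The latest of these is hour 11, so model training runs hour 11 to 11 + 5 = hour 16.
Calibration has to wait for model training (finishes hour 16); evaluation (finishes hour 21); hyperparameter sweep (finishes hour 11, plus 1-hour gap → hour 12). The latest of these is hour 21, so calibration runs hour 21 to 21 + 4 = hour 25.
Model export has to wait for calibration (finishes hour 25); feature extraction (finishes hour 9, plus 3-hour gap → hour 12). The latest of these is hour 25, so model export runs hour 25 to 25 + 7 = hour 32.
Deployment cannot start until model export (finishes hour 32); hyperparameter sweep (finishes hour 11). The controlling bound is hour 32, so deployment finishes at 32 + 7 = hour 39.
All tasks are finished once the last one completes. Finish times: Feature extraction at 9, Hyperparameter sweep at 11, Model training at 16, Evaluation at 21, Calibration at 25, Model export at 32, Deployment at 39. The latest is hour 39.

39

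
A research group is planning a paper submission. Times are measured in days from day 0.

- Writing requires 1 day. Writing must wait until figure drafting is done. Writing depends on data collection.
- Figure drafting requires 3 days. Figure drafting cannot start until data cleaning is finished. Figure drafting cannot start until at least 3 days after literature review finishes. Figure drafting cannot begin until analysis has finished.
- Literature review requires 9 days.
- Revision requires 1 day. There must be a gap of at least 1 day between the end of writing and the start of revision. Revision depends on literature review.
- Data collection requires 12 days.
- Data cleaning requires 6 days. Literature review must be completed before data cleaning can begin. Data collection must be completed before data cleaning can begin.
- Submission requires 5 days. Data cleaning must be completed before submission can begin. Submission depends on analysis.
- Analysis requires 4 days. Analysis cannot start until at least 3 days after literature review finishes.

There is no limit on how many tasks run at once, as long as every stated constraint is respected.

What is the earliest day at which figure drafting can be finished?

21

Nothing blocks data collection, so it runs from day 0 to day 12.
Literature review has no prerequisites, so it starts at day 0 and finishes at day 9.
After literature review (finishes day 9, plus 3-day gap → day 12), analysis can start at day 12 and finishes at day 16.
Data cleaning needs all of literature review (finishes day 9); data collection (finishes day 12). That puts its earliest start at day 12; it finishes at 12 + 6 = day 18.
Figure drafting has to wait for data cleaning (finishes day 18); literature review (finishes day 9, plus 3-day gap → day 12); analysis (finishes day 16). The latest of these is day 18, so figure drafting runs day 18 to 18 + 3 = day 21.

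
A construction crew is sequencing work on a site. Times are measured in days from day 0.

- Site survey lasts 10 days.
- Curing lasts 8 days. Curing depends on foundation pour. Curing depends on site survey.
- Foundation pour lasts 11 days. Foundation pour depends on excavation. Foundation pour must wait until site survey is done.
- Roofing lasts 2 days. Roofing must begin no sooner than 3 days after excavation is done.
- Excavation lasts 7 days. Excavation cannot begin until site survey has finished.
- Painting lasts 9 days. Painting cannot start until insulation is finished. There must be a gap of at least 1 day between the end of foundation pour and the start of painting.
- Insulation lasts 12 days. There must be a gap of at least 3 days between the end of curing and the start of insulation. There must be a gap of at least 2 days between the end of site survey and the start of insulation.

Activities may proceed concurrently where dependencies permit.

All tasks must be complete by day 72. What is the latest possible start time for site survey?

Painting has no dependents, so it just needs to finish by day 72. Starting by 72 − 9 = day 63 achieves that.
Insulation must finish before painting (must start by day 63). With a 12-day duration, insulation must start by 63 − 12 = day 51.
Curing feeds into insulation (must start by day 51, minus 3-day gap → day 48); so curing must finish by day 48 and therefore start by day 40.
For foundation pour: curing (must start by day 40); painting (must start by day 63, minus 1-day gap → day 62). The most restrictive is day 40; with an 11-day duration, foundation pour must start by day 29.
Nothing follows roofing; the deadline of day 72 is its only limit. It must start by 72 − 2 = day 70.
Excavation feeds foundation pour (must start by day 29); roofing (must start by day 70, minus 3-day gap → day 67). Taking the minimum, excavation must finish by day 29 and start by 29 − 7 = day 22.
Site survey must finish in time for excavation (must start by day 22); foundation pour (must start by day 29); curing (must start by day 40); insulation (must start by day 51, minus 2-day gap → day 49). The tightest is day 22, so site survey must start by 22 − 10 = day 12.

12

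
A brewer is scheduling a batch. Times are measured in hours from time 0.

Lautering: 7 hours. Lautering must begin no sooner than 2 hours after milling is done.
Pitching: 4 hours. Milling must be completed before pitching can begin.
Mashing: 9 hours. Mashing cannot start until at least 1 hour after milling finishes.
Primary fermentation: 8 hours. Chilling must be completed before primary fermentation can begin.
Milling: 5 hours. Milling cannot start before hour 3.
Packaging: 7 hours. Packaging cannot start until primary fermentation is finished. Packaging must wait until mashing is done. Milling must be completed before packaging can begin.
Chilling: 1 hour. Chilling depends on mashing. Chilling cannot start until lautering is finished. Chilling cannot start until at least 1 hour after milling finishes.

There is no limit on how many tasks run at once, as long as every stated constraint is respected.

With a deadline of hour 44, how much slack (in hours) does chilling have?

10

Milling waits on its own release at hour 3, so it starts at hour 3 and finishes at 3 + 5 = hour 8.
Lautering waits on milling (finishes hour 8, plus 2-hour gap → hour 10), so it starts at hour 10 and finishes at 10 + 7 = hour 17.
Mashing cannot begin until milling (finishes hour 8, plus 1-hour gap → hour 9). It runs from hour 9 to 9 + 9 = hour 18.
For chilling: mashing (finishes hour 18); lautering (finishes hour 17); milling (finishes hour 8, plus 1-hour gap → hour 9). Taking the maximum gives a start of hour 18, and it finishes at 18 + 1 = hour 19.

Working backward from the deadline:
Packaging has no dependents, so it just needs to finish by hour 44. Starting by 44 − 7 = hour 37 achieves that.
Since packaging (must start by hour 37) depends on it, primary fermentation must finish by hour 37. Backing off its 8-hour duration gives a latest start of hour 29.
Chilling must finish before primary fermentation (must start by hour 29). With a 1-hour duration, chilling must start by 29 − 1 = hour 28.
So chilling can start as early as hour 18 and as late as hour 28, giving 28 − 18 = 10 hours of slack.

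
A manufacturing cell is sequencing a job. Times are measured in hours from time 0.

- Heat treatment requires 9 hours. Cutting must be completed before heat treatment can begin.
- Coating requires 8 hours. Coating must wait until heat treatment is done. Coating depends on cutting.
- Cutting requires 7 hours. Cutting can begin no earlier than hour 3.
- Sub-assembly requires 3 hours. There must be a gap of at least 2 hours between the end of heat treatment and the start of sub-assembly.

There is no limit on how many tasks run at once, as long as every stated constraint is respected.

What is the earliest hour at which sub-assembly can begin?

21

Cutting cannot begin until its own release at hour 3. It runs from hour 3 to 3 + 7 = hour 10.
After cutting (finishes hour 10), heat treatment can start at hour 10 and finishes at hour 19.
Sub-assembly waits on heat treatment (finishes hour 19, plus 2-hour gap → hour 21), so the earliest it can start is hour 21.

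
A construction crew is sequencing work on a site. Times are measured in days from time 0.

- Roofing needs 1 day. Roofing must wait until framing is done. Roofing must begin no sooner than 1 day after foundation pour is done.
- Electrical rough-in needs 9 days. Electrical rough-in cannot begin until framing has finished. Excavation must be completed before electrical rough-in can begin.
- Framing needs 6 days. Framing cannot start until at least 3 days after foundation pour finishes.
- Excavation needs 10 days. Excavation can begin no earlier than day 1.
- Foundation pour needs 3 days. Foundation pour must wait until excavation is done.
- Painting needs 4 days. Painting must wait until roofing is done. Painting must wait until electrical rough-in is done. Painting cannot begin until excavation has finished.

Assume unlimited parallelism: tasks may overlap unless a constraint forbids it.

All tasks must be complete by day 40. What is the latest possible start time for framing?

21

Nothing follows painting; the deadline of day 40 is its only limit. It must start by 40 − 4 = day 36.
Roofing must finish before painting (must start by day 36). With a 1-day duration, roofing must start by 36 − 1 = day 35.
Electrical rough-in feeds into painting (must start by day 36); so electrical rough-in must finish by day 36 and therefore start by day 27.
Framing has several dependents: roofing (must start by day 35); electrical rough-in (must start by day 27). The earliest of those limits is day 27, so framing must start by 27 − 6 = day 21.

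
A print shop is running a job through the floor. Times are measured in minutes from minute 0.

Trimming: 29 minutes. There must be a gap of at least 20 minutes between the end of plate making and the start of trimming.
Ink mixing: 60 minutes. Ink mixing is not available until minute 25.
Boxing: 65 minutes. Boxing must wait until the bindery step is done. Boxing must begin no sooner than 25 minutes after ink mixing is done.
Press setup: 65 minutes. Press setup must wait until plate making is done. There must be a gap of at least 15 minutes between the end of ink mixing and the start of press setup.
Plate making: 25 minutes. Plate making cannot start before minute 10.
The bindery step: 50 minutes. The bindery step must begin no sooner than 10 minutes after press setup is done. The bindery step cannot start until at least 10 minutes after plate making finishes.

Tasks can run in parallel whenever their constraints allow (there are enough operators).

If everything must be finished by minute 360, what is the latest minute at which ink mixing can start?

Boxing must finish by minute 360; it takes 65 minutes, so it must start by 360 − 65 = minute 295.
The bindery step has to be done before boxing (must start by minute 295). That means finishing by minute 295, i.e. starting by 295 − 50 = minute 245.
Press setup has to be done before the bindery step (must start by minute 245, minus 10-minute gap → minute 235). That means finishing by minute 235, i.e. starting by 235 − 65 = minute 170.
Ink mixing has several dependents: press setup (must start by minute 170, minus 15-minute gap → minute 155); boxing (must start by minute 295, minus 25-minute gap → minute 270). The earliest of those limits is minute 155, so ink mixing must start by 155 − 60 = minute 95.

95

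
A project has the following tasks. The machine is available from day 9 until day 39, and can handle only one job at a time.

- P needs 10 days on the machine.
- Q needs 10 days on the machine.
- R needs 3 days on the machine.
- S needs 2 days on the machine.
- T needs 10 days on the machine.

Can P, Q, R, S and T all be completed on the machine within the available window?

No

The machine window is 39 − 9 = 30 days.
Running back to back, the jobs need 10 + 10 + 3 + 2 + 10 = 35 days on the machine.
Since 35 > 30, they cannot all fit.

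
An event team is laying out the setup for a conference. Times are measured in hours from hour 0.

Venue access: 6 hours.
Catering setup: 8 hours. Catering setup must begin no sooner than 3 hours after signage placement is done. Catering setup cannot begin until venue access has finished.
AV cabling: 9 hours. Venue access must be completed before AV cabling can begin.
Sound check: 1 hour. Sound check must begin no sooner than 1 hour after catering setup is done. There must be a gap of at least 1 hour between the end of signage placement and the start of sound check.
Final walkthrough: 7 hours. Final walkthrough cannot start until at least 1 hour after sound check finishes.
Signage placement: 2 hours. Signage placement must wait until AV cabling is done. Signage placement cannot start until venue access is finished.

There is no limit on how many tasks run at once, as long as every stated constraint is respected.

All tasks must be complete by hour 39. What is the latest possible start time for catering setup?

To finish by hour 39, final walkthrough (duration 7) must start no later than hour 32.
Sound check has to be done before final walkthrough (must start by hour 32, minus 1-hour gap → hour 31). That means finishing by hour 31, i.e. starting by 31 − 1 = hour 30.
Catering setup has to be done before sound check (must start by hour 30, minus 1-hour gap → hour 29). That means finishing by hour 29, i.e. starting by 29 − 8 = hour 21.

21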